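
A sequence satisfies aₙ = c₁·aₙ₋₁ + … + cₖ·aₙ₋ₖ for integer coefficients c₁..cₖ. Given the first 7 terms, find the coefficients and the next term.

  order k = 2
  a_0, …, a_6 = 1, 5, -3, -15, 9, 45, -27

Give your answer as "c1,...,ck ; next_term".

0,-3 ; -135

  a_2 = 0·5 + -3·1 = -3
  a_3 = 0·-3 + -3·5 = -15
  a_4 = 0·-15 + -3·-3 = 9
  a_5 = 0·9 + -3·-15 = 45
  a_6 = 0·45 + -3·9 = -27
  a_7 = 0·-27 + -3·45 = -135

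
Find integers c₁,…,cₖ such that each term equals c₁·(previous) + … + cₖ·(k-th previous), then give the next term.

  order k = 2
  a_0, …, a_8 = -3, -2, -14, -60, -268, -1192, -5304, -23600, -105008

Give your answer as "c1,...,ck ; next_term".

4,2 ; -467232

  a_2 = 4·-2 + 2·-3 = -14
  a_3 = 4·-14 + 2·-2 = -60
  a_4 = 4·-60 + 2·-14 = -268
  a_5 = 4·-268 + 2·-60 = -1192
  a_6 = 4·-1192 + 2·-268 = -5304
  a_7 = 4·-5304 + 2·-1192 = -23600
  a_8 = 4·-23600 + 2·-5304 = -105008
  a_9 = 4·-105008 + 2·-23600 = -467232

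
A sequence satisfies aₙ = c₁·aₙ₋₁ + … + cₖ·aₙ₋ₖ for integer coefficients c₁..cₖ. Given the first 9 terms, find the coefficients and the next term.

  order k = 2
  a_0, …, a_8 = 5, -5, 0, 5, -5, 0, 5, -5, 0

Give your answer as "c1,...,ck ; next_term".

  a_2 = -1·-5 + -1·5 = 0
  a_3 = -1·0 + -1·-5 = 5
  a_4 = -1·5 + -1·0 = -5
  a_5 = -1·-5 + -1·5 = 0
  a_6 = -1·0 + -1·-5 = 5
  a_7 = -1·5 + -1·0 = -5
  a_8 = -1·-5 + -1·5 = 0
  a_9 = -1·0 + -1·-5 = 5

-1,-1 ; 5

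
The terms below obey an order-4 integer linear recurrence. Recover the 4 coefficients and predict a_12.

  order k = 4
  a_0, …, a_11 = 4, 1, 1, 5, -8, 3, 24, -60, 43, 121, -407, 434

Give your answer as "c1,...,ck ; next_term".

  a_4 = -2·5 + -3·1 + 1·1 + 1·4 = -8
  a_5 = -2·-8 + -3·5 + 1·1 + 1·1 = 3
  a_6 = -2·3 + -3·-8 + 1·5 + 1·1 = 24
  a_7 = -2·24 + -3·3 + 1·-8 + 1·5 = -60
  a_8 = -2·-60 + -3·24 + 1·3 + 1·-8 = 43
  a_9 = -2·43 + -3·-60 + 1·24 + 1·3 = 121
  a_10 = -2·121 + -3·43 + 1·-60 + 1·24 = -407
  a_11 = -2·-407 + -3·121 + 1·43 + 1·-60 = 434
  a_12 = -2·434 + -3·-407 + 1·121 + 1·43 = 517

-2,-3,1,1 ; 517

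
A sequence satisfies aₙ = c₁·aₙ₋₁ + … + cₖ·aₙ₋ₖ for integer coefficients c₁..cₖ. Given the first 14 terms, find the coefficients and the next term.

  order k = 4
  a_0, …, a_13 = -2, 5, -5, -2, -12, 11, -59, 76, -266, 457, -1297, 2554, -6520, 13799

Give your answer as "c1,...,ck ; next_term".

  a_4 = -1·-2 + 3·-5 + 1·5 + 2·-2 = -12
  a_5 = -1·-12 + 3·-2 + 1·-5 + 2·5 = 11
  a_6 = -1·11 + 3·-12 + 1·-2 + 2·-5 = -59
  a_7 = -1·-59 + 3·11 + 1·-12 + 2·-2 = 76
  a_8 = -1·76 + 3·-59 + 1·11 + 2·-12 = -266
  a_9 = -1·-266 + 3·76 + 1·-59 + 2·11 = 457
  a_10 = -1·457 + 3·-266 + 1·76 + 2·-59 = -1297
  a_11 = -1·-1297 + 3·457 + 1·-266 + 2·76 = 2554
  a_12 = -1·2554 + 3·-1297 + 1·457 + 2·-266 = -6520
  a_13 = -1·-6520 + 3·2554 + 1·-1297 + 2·457 = 13799
  a_14 = -1·13799 + 3·-6520 + 1·2554 + 2·-1297 = -33399

-1,3,1,2 ; -33399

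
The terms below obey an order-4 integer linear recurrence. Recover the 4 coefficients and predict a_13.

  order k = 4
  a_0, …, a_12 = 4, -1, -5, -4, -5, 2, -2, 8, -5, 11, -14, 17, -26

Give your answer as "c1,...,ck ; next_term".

-1,1,0,-1 ; 32

  a_4 = -1·-4 + 1·-5 + 0·-1 + -1·4 = -5
  a_5 = -1·-5 + 1·-4 + 0·-5 + -1·-1 = 2
  a_6 = -1·2 + 1·-5 + 0·-4 + -1·-5 = -2
  a_7 = -1·-2 + 1·2 + 0·-5 + -1·-4 = 8
  a_8 = -1·8 + 1·-2 + 0·2 + -1·-5 = -5
  a_9 = -1·-5 + 1·8 + 0·-2 + -1·2 = 11
  a_10 = -1·11 + 1·-5 + 0·8 + -1·-2 = -14
  a_11 = -1·-14 + 1·11 + 0·-5 + -1·8 = 17
  a_12 = -1·17 + 1·-14 + 0·11 + -1·-5 = -26
  a_13 = -1·-26 + 1·17 + 0·-14 + -1·11 = 32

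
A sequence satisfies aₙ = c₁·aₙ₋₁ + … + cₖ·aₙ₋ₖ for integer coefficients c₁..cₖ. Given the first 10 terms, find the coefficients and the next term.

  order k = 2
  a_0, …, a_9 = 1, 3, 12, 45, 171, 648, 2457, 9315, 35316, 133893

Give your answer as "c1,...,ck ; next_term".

  a_2 = 3·3 + 3·1 = 12
  a_3 = 3·12 + 3·3 = 45
  a_4 = 3·45 + 3·12 = 171
  a_5 = 3·171 + 3·45 = 648
  a_6 = 3·648 + 3·171 = 2457
  a_7 = 3·2457 + 3·648 = 9315
  a_8 = 3·9315 + 3·2457 = 35316
  a_9 = 3·35316 + 3·9315 = 133893
  a_10 = 3·133893 + 3·35316 = 507627

3,3 ; 507627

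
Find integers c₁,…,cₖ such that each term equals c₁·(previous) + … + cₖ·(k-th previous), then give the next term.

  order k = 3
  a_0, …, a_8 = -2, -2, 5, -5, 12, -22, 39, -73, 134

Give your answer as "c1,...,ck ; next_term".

-1,1,-1 ; -246

  a_3 = -1·5 + 1·-2 + -1·-2 = -5
  a_4 = -1·-5 + 1·5 + -1·-2 = 12
  a_5 = -1·12 + 1·-5 + -1·5 = -22
  a_6 = -1·-22 + 1·12 + -1·-5 = 39
  a_7 = -1·39 + 1·-22 + -1·12 = -73
  a_8 = -1·-73 + 1·39 + -1·-22 = 134
  a_9 = -1·134 + 1·-73 + -1·39 = -246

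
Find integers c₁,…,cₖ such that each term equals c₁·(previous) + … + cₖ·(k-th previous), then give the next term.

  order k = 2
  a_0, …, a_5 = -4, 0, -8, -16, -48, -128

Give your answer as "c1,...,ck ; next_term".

2,2 ; -352

  a_2 = 2·0 + 2·-4 = -8
  a_3 = 2·-8 + 2·0 = -16
  a_4 = 2·-16 + 2·-8 = -48
  a_5 = 2·-48 + 2·-16 = -128
  a_6 = 2·-128 + 2·-48 = -352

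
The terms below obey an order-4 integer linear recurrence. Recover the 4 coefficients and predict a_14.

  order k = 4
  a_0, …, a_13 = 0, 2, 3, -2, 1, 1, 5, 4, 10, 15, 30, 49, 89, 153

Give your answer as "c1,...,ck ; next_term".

  a_4 = 1·-2 + 1·3 + 0·2 + 1·0 = 1
  a_5 = 1·1 + 1·-2 + 0·3 + 1·2 = 1
  a_6 = 1·1 + 1·1 + 0·-2 + 1·3 = 5
  a_7 = 1·5 + 1·1 + 0·1 + 1·-2 = 4
  a_8 = 1·4 + 1·5 + 0·1 + 1·1 = 10
  a_9 = 1·10 + 1·4 + 0·5 + 1·1 = 15
  a_10 = 1·15 + 1·10 + 0·4 + 1·5 = 30
  a_11 = 1·30 + 1·15 + 0·10 + 1·4 = 49
  a_12 = 1·49 + 1·30 + 0·15 + 1·10 = 89
  a_13 = 1·89 + 1·49 + 0·30 + 1·15 = 153
  a_14 = 1·153 + 1·89 + 0·49 + 1·30 = 272

1,1,0,1 ; 272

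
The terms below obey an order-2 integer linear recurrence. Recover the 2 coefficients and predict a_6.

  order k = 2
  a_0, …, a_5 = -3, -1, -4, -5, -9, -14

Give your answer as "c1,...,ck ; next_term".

1,1 ; -23

  a_2 = 1·-1 + 1·-3 = -4
  a_3 = 1·-4 + 1·-1 = -5
  a_4 = 1·-5 + 1·-4 = -9
  a_5 = 1·-9 + 1·-5 = -14
  a_6 = 1·-14 + 1·-9 = -23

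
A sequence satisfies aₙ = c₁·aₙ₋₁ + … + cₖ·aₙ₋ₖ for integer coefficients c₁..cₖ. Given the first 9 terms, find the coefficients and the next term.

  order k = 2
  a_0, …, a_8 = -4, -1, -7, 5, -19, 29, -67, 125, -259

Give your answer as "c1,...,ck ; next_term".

-1,2 ; 509

  a_2 = -1·-1 + 2·-4 = -7
  a_3 = -1·-7 + 2·-1 = 5
  a_4 = -1·5 + 2·-7 = -19
  a_5 = -1·-19 + 2·5 = 29
  a_6 = -1·29 + 2·-19 = -67
  a_7 = -1·-67 + 2·29 = 125
  a_8 = -1·125 + 2·-67 = -259
  a_9 = -1·-259 + 2·125 = 509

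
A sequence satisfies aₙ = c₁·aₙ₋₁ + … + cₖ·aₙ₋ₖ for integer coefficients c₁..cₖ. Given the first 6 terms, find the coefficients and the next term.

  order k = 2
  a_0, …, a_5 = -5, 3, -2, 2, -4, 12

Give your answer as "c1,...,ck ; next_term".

  a_2 = -4·3 + -2·-5 = -2
  a_3 = -4·-2 + -2·3 = 2
  a_4 = -4·2 + -2·-2 = -4
  a_5 = -4·-4 + -2·2 = 12
  a_6 = -4·12 + -2·-4 = -40

-4,-2 ; -40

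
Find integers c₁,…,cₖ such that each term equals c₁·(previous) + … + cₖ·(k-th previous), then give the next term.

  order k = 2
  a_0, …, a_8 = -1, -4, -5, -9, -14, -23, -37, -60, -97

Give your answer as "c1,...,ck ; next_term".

1,1 ; -157

  a_2 = 1·-4 + 1·-1 = -5
  a_3 = 1·-5 + 1·-4 = -9
  a_4 = 1·-9 + 1·-5 = -14
  a_5 = 1·-14 + 1·-9 = -23
  a_6 = 1·-23 + 1·-14 = -37
  a_7 = 1·-37 + 1·-23 = -60
  a_8 = 1·-60 + 1·-37 = -97
  a_9 = 1·-97 + 1·-60 = -157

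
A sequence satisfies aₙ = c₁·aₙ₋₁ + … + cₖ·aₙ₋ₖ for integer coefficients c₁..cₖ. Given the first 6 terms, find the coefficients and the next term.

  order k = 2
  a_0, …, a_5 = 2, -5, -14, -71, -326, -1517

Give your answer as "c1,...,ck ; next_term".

  a_2 = 4·-5 + 3·2 = -14
  a_3 = 4·-14 + 3·-5 = -71
  a_4 = 4·-71 + 3·-14 = -326
  a_5 = 4·-326 + 3·-71 = -1517
  a_6 = 4·-1517 + 3·-326 = -7046

4,3 ; -7046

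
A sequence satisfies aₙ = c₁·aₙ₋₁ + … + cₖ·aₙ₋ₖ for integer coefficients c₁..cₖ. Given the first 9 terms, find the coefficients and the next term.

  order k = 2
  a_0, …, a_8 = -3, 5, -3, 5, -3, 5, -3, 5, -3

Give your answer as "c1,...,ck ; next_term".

0,1 ; 5

  a_2 = 0·5 + 1·-3 = -3
  a_3 = 0·-3 + 1·5 = 5
  a_4 = 0·5 + 1·-3 = -3
  a_5 = 0·-3 + 1·5 = 5
  a_6 = 0·5 + 1·-3 = -3
  a_7 = 0·-3 + 1·5 = 5
  a_8 = 0·5 + 1·-3 = -3
  a_9 = 0·-3 + 1·5 = 5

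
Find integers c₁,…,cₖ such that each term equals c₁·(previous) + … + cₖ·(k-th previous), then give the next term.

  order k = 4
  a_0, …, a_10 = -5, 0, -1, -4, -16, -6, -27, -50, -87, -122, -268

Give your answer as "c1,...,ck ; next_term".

  a_4 = 0·-4 + 1·-1 + 2·0 + 3·-5 = -16
  a_5 = 0·-16 + 1·-4 + 2·-1 + 3·0 = -6
  a_6 = 0·-6 + 1·-16 + 2·-4 + 3·-1 = -27
  a_7 = 0·-27 + 1·-6 + 2·-16 + 3·-4 = -50
  a_8 = 0·-50 + 1·-27 + 2·-6 + 3·-16 = -87
  a_9 = 0·-87 + 1·-50 + 2·-27 + 3·-6 = -122
  a_10 = 0·-122 + 1·-87 + 2·-50 + 3·-27 = -268
  a_11 = 0·-268 + 1·-122 + 2·-87 + 3·-50 = -446

0,1,2,3 ; -446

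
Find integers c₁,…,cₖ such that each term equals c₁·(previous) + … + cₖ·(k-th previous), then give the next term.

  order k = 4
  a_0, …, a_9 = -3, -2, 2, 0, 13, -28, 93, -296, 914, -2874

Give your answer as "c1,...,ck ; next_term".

  a_4 = -2·0 + 3·2 + -2·-2 + -1·-3 = 13
  a_5 = -2·13 + 3·0 + -2·2 + -1·-2 = -28
  a_6 = -2·-28 + 3·13 + -2·0 + -1·2 = 93
  a_7 = -2·93 + 3·-28 + -2·13 + -1·0 = -296
  a_8 = -2·-296 + 3·93 + -2·-28 + -1·13 = 914
  a_9 = -2·914 + 3·-296 + -2·93 + -1·-28 = -2874
  a_10 = -2·-2874 + 3·914 + -2·-296 + -1·93 = 8989

-2,3,-2,-1 ; 8989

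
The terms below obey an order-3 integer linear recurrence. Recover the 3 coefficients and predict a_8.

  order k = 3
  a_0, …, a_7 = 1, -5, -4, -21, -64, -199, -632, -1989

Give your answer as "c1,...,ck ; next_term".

2,3,2 ; -6272

  a_3 = 2·-4 + 3·-5 + 2·1 = -21
  a_4 = 2·-21 + 3·-4 + 2·-5 = -64
  a_5 = 2·-64 + 3·-21 + 2·-4 = -199
  a_6 = 2·-199 + 3·-64 + 2·-21 = -632
  a_7 = 2·-632 + 3·-199 + 2·-64 = -1989
  a_8 = 2·-1989 + 3·-632 + 2·-199 = -6272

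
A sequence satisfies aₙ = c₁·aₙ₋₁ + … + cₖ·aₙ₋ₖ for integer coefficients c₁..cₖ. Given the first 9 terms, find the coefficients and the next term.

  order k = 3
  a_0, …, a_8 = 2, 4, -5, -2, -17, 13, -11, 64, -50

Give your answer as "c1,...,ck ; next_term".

  a_3 = 0·-5 + 1·4 + -3·2 = -2
  a_4 = 0·-2 + 1·-5 + -3·4 = -17
  a_5 = 0·-17 + 1·-2 + -3·-5 = 13
  a_6 = 0·13 + 1·-17 + -3·-2 = -11
  a_7 = 0·-11 + 1·13 + -3·-17 = 64
  a_8 = 0·64 + 1·-11 + -3·13 = -50
  a_9 = 0·-50 + 1·64 + -3·-11 = 97

0,1,-3 ; 97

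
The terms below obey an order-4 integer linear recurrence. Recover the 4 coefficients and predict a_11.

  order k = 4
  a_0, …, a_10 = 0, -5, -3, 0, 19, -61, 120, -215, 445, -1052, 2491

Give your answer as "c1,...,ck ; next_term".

-3,-3,-2,2 ; -5637

  a_4 = -3·0 + -3·-3 + -2·-5 + 2·0 = 19
  a_5 = -3·19 + -3·0 + -2·-3 + 2·-5 = -61
  a_6 = -3·-61 + -3·19 + -2·0 + 2·-3 = 120
  a_7 = -3·120 + -3·-61 + -2·19 + 2·0 = -215
  a_8 = -3·-215 + -3·120 + -2·-61 + 2·19 = 445
  a_9 = -3·445 + -3·-215 + -2·120 + 2·-61 = -1052
  a_10 = -3·-1052 + -3·445 + -2·-215 + 2·120 = 2491
  a_11 = -3·2491 + -3·-1052 + -2·445 + 2·-215 = -5637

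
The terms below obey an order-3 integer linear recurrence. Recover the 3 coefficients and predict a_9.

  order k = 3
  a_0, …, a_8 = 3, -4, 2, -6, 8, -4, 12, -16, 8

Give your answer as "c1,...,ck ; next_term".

  a_3 = 0·2 + 0·-4 + -2·3 = -6
  a_4 = 0·-6 + 0·2 + -2·-4 = 8
  a_5 = 0·8 + 0·-6 + -2·2 = -4
  a_6 = 0·-4 + 0·8 + -2·-6 = 12
  a_7 = 0·12 + 0·-4 + -2·8 = -16
  a_8 = 0·-16 + 0·12 + -2·-4 = 8
  a_9 = 0·8 + 0·-16 + -2·12 = -24

0,0,-2 ; -24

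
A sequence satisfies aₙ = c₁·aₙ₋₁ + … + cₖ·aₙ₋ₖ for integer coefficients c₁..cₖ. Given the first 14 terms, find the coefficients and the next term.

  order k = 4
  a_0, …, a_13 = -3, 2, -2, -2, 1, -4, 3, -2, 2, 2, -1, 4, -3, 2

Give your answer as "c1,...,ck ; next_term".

0,1,0,-1 ; -2

  a_4 = 0·-2 + 1·-2 + 0·2 + -1·-3 = 1
  a_5 = 0·1 + 1·-2 + 0·-2 + -1·2 = -4
  a_6 = 0·-4 + 1·1 + 0·-2 + -1·-2 = 3
  a_7 = 0·3 + 1·-4 + 0·1 + -1·-2 = -2
  a_8 = 0·-2 + 1·3 + 0·-4 + -1·1 = 2
  a_9 = 0·2 + 1·-2 + 0·3 + -1·-4 = 2
  a_10 = 0·2 + 1·2 + 0·-2 + -1·3 = -1
  a_11 = 0·-1 + 1·2 + 0·2 + -1·-2 = 4
  a_12 = 0·4 + 1·-1 + 0·2 + -1·2 = -3
  a_13 = 0·-3 + 1·4 + 0·-1 + -1·2 = 2
  a_14 = 0·2 + 1·-3 + 0·4 + -1·-1 = -2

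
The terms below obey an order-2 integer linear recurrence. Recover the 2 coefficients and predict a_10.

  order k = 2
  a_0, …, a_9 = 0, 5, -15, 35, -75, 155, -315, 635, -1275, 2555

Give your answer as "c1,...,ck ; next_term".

-3,-2 ; -5115

  a_2 = -3·5 + -2·0 = -15
  a_3 = -3·-15 + -2·5 = 35
  a_4 = -3·35 + -2·-15 = -75
  a_5 = -3·-75 + -2·35 = 155
  a_6 = -3·155 + -2·-75 = -315
  a_7 = -3·-315 + -2·155 = 635
  a_8 = -3·635 + -2·-315 = -1275
  a_9 = -3·-1275 + -2·635 = 2555
  a_10 = -3·2555 + -2·-1275 = -5115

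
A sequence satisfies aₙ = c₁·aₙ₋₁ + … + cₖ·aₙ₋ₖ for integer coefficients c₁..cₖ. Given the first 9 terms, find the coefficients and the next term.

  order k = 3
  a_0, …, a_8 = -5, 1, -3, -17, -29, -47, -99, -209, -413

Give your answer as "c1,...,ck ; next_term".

2,-1,2 ; -815

  a_3 = 2·-3 + -1·1 + 2·-5 = -17
  a_4 = 2·-17 + -1·-3 + 2·1 = -29
  a_5 = 2·-29 + -1·-17 + 2·-3 = -47
  a_6 = 2·-47 + -1·-29 + 2·-17 = -99
  a_7 = 2·-99 + -1·-47 + 2·-29 = -209
  a_8 = 2·-209 + -1·-99 + 2·-47 = -413
  a_9 = 2·-413 + -1·-209 + 2·-99 = -815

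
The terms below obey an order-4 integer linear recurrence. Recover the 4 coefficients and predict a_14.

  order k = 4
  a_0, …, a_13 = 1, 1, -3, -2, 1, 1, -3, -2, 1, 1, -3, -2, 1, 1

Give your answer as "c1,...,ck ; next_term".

0,0,0,1 ; -3

  a_4 = 0·-2 + 0·-3 + 0·1 + 1·1 = 1
  a_5 = 0·1 + 0·-2 + 0·-3 + 1·1 = 1
  a_6 = 0·1 + 0·1 + 0·-2 + 1·-3 = -3
  a_7 = 0·-3 + 0·1 + 0·1 + 1·-2 = -2
  a_8 = 0·-2 + 0·-3 + 0·1 + 1·1 = 1
  a_9 = 0·1 + 0·-2 + 0·-3 + 1·1 = 1
  a_10 = 0·1 + 0·1 + 0·-2 + 1·-3 = -3
  a_11 = 0·-3 + 0·1 + 0·1 + 1·-2 = -2
  a_12 = 0·-2 + 0·-3 + 0·1 + 1·1 = 1
  a_13 = 0·1 + 0·-2 + 0·-3 + 1·1 = 1
  a_14 = 0·1 + 0·1 + 0·-2 + 1·-3 = -3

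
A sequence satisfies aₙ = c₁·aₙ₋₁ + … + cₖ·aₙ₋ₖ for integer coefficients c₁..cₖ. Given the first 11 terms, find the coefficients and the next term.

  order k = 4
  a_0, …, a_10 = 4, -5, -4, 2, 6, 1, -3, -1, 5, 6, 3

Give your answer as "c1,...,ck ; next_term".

  a_4 = 1·2 + 0·-4 + 0·-5 + 1·4 = 6
  a_5 = 1·6 + 0·2 + 0·-4 + 1·-5 = 1
  a_6 = 1·1 + 0·6 + 0·2 + 1·-4 = -3
  a_7 = 1·-3 + 0·1 + 0·6 + 1·2 = -1
  a_8 = 1·-1 + 0·-3 + 0·1 + 1·6 = 5
  a_9 = 1·5 + 0·-1 + 0·-3 + 1·1 = 6
  a_10 = 1·6 + 0·5 + 0·-1 + 1·-3 = 3
  a_11 = 1·3 + 0·6 + 0·5 + 1·-1 = 2

1,0,0,1 ; 2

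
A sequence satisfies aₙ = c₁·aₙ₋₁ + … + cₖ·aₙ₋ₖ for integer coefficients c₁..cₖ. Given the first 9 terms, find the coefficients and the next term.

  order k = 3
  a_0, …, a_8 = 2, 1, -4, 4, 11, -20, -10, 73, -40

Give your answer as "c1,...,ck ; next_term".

  a_3 = 0·-4 + -2·1 + 3·2 = 4
  a_4 = 0·4 + -2·-4 + 3·1 = 11
  a_5 = 0·11 + -2·4 + 3·-4 = -20
  a_6 = 0·-20 + -2·11 + 3·4 = -10
  a_7 = 0·-10 + -2·-20 + 3·11 = 73
  a_8 = 0·73 + -2·-10 + 3·-20 = -40
  a_9 = 0·-40 + -2·73 + 3·-10 = -176

0,-2,3 ; -176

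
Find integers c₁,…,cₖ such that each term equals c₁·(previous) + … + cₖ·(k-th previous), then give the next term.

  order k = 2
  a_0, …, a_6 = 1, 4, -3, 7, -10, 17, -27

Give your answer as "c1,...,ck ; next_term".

  a_2 = -1·4 + 1·1 = -3
  a_3 = -1·-3 + 1·4 = 7
  a_4 = -1·7 + 1·-3 = -10
  a_5 = -1·-10 + 1·7 = 17
  a_6 = -1·17 + 1·-10 = -27
  a_7 = -1·-27 + 1·17 = 44

-1,1 ; 44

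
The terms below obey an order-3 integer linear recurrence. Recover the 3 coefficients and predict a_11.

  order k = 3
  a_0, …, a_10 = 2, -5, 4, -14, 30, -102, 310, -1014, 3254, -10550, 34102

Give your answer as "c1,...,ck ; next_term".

  a_3 = -3·4 + 2·-5 + 4·2 = -14
  a_4 = -3·-14 + 2·4 + 4·-5 = 30
  a_5 = -3·30 + 2·-14 + 4·4 = -102
  a_6 = -3·-102 + 2·30 + 4·-14 = 310
  a_7 = -3·310 + 2·-102 + 4·30 = -1014
  a_8 = -3·-1014 + 2·310 + 4·-102 = 3254
  a_9 = -3·3254 + 2·-1014 + 4·310 = -10550
  a_10 = -3·-10550 + 2·3254 + 4·-1014 = 34102
  a_11 = -3·34102 + 2·-10550 + 4·3254 = -110390

-3,2,4 ; -110390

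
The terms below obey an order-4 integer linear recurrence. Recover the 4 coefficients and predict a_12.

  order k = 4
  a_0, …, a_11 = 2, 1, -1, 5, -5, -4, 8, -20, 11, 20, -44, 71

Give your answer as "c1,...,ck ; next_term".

0,0,1,-3 ; -13

  a_4 = 0·5 + 0·-1 + 1·1 + -3·2 = -5
  a_5 = 0·-5 + 0·5 + 1·-1 + -3·1 = -4
  a_6 = 0·-4 + 0·-5 + 1·5 + -3·-1 = 8
  a_7 = 0·8 + 0·-4 + 1·-5 + -3·5 = -20
  a_8 = 0·-20 + 0·8 + 1·-4 + -3·-5 = 11
  a_9 = 0·11 + 0·-20 + 1·8 + -3·-4 = 20
  a_10 = 0·20 + 0·11 + 1·-20 + -3·8 = -44
  a_11 = 0·-44 + 0·20 + 1·11 + -3·-20 = 71
  a_12 = 0·71 + 0·-44 + 1·20 + -3·11 = -13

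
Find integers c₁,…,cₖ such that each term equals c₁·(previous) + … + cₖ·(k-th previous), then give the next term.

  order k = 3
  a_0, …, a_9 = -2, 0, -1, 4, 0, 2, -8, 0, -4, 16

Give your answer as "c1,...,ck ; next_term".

0,0,-2 ; 0

  a_3 = 0·-1 + 0·0 + -2·-2 = 4
  a_4 = 0·4 + 0·-1 + -2·0 = 0
  a_5 = 0·0 + 0·4 + -2·-1 = 2
  a_6 = 0·2 + 0·0 + -2·4 = -8
  a_7 = 0·-8 + 0·2 + -2·0 = 0
  a_8 = 0·0 + 0·-8 + -2·2 = -4
  a_9 = 0·-4 + 0·0 + -2·-8 = 16
  a_10 = 0·16 + 0·-4 + -2·0 = 0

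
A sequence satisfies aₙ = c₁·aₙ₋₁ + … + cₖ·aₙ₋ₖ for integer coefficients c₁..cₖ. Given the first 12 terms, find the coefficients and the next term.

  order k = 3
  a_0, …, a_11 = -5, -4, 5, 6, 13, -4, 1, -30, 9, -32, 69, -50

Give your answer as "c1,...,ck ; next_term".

0,1,-2 ; 133

  a_3 = 0·5 + 1·-4 + -2·-5 = 6
  a_4 = 0·6 + 1·5 + -2·-4 = 13
  a_5 = 0·13 + 1·6 + -2·5 = -4
  a_6 = 0·-4 + 1·13 + -2·6 = 1
  a_7 = 0·1 + 1·-4 + -2·13 = -30
  a_8 = 0·-30 + 1·1 + -2·-4 = 9
  a_9 = 0·9 + 1·-30 + -2·1 = -32
  a_10 = 0·-32 + 1·9 + -2·-30 = 69
  a_11 = 0·69 + 1·-32 + -2·9 = -50
  a_12 = 0·-50 + 1·69 + -2·-32 = 133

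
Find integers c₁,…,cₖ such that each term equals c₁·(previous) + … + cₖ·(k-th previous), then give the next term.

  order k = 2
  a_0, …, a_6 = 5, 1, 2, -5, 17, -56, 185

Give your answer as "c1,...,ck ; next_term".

-3,1 ; -611

  a_2 = -3·1 + 1·5 = 2
  a_3 = -3·2 + 1·1 = -5
  a_4 = -3·-5 + 1·2 = 17
  a_5 = -3·17 + 1·-5 = -56
  a_6 = -3·-56 + 1·17 = 185
  a_7 = -3·185 + 1·-56 = -611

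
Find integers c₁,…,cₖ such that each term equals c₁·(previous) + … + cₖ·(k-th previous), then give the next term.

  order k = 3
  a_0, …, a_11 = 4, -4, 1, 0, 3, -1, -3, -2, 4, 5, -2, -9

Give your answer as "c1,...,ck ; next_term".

  a_3 = 0·1 + -1·-4 + -1·4 = 0
  a_4 = 0·0 + -1·1 + -1·-4 = 3
  a_5 = 0·3 + -1·0 + -1·1 = -1
  a_6 = 0·-1 + -1·3 + -1·0 = -3
  a_7 = 0·-3 + -1·-1 + -1·3 = -2
  a_8 = 0·-2 + -1·-3 + -1·-1 = 4
  a_9 = 0·4 + -1·-2 + -1·-3 = 5
  a_10 = 0·5 + -1·4 + -1·-2 = -2
  a_11 = 0·-2 + -1·5 + -1·4 = -9
  a_12 = 0·-9 + -1·-2 + -1·5 = -3

0,-1,-1 ; -3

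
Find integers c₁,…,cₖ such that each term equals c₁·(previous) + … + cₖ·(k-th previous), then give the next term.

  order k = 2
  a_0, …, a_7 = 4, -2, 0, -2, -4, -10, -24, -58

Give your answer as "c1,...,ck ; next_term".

2,1 ; -140

  a_2 = 2·-2 + 1·4 = 0
  a_3 = 2·0 + 1·-2 = -2
  a_4 = 2·-2 + 1·0 = -4
  a_5 = 2·-4 + 1·-2 = -10
  a_6 = 2·-10 + 1·-4 = -24
  a_7 = 2·-24 + 1·-10 = -58
  a_8 = 2·-58 + 1·-24 = -140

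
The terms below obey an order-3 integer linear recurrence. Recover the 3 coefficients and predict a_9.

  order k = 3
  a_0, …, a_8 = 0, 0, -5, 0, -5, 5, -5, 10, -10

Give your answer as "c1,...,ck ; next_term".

  a_3 = 0·-5 + 1·0 + -1·0 = 0
  a_4 = 0·0 + 1·-5 + -1·0 = -5
  a_5 = 0·-5 + 1·0 + -1·-5 = 5
  a_6 = 0·5 + 1·-5 + -1·0 = -5
  a_7 = 0·-5 + 1·5 + -1·-5 = 10
  a_8 = 0·10 + 1·-5 + -1·5 = -10
  a_9 = 0·-10 + 1·10 + -1·-5 = 15

0,1,-1 ; 15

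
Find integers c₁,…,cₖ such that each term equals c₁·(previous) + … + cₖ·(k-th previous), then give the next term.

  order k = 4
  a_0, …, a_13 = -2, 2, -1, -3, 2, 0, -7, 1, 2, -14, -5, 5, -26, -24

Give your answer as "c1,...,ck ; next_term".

  a_4 = 0·-3 + 0·-1 + 2·2 + 1·-2 = 2
  a_5 = 0·2 + 0·-3 + 2·-1 + 1·2 = 0
  a_6 = 0·0 + 0·2 + 2·-3 + 1·-1 = -7
  a_7 = 0·-7 + 0·0 + 2·2 + 1·-3 = 1
  a_8 = 0·1 + 0·-7 + 2·0 + 1·2 = 2
  a_9 = 0·2 + 0·1 + 2·-7 + 1·0 = -14
  a_10 = 0·-14 + 0·2 + 2·1 + 1·-7 = -5
  a_11 = 0·-5 + 0·-14 + 2·2 + 1·1 = 5
  a_12 = 0·5 + 0·-5 + 2·-14 + 1·2 = -26
  a_13 = 0·-26 + 0·5 + 2·-5 + 1·-14 = -24
  a_14 = 0·-24 + 0·-26 + 2·5 + 1·-5 = 5

0,0,2,1 ; 5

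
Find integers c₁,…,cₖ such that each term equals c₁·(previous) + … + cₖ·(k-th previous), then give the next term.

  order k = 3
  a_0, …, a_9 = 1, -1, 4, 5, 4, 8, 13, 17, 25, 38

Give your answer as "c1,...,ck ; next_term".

1,0,1 ; 55

  a_3 = 1·4 + 0·-1 + 1·1 = 5
  a_4 = 1·5 + 0·4 + 1·-1 = 4
  a_5 = 1·4 + 0·5 + 1·4 = 8
  a_6 = 1·8 + 0·4 + 1·5 = 13
  a_7 = 1·13 + 0·8 + 1·4 = 17
  a_8 = 1·17 + 0·13 + 1·8 = 25
  a_9 = 1·25 + 0·17 + 1·13 = 38
  a_10 = 1·38 + 0·25 + 1·17 = 55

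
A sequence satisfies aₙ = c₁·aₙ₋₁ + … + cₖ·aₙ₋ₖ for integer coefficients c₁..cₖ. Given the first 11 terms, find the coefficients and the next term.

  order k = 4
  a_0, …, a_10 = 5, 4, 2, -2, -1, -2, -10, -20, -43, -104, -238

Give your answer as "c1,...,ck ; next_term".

  a_4 = 2·-2 + 0·2 + 2·4 + -1·5 = -1
  a_5 = 2·-1 + 0·-2 + 2·2 + -1·4 = -2
  a_6 = 2·-2 + 0·-1 + 2·-2 + -1·2 = -10
  a_7 = 2·-10 + 0·-2 + 2·-1 + -1·-2 = -20
  a_8 = 2·-20 + 0·-10 + 2·-2 + -1·-1 = -43
  a_9 = 2·-43 + 0·-20 + 2·-10 + -1·-2 = -104
  a_10 = 2·-104 + 0·-43 + 2·-20 + -1·-10 = -238
  a_11 = 2·-238 + 0·-104 + 2·-43 + -1·-20 = -542

2,0,2,-1 ; -542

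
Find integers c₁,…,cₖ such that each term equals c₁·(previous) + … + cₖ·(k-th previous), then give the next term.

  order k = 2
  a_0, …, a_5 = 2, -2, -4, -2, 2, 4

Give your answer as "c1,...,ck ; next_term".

  a_2 = 1·-2 + -1·2 = -4
  a_3 = 1·-4 + -1·-2 = -2
  a_4 = 1·-2 + -1·-4 = 2
  a_5 = 1·2 + -1·-2 = 4
  a_6 = 1·4 + -1·2 = 2

1,-1 ; 2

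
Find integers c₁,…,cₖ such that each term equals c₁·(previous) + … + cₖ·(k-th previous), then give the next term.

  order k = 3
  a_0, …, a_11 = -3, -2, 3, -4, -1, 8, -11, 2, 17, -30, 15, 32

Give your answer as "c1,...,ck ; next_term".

-1,-1,1 ; -77

  a_3 = -1·3 + -1·-2 + 1·-3 = -4
  a_4 = -1·-4 + -1·3 + 1·-2 = -1
  a_5 = -1·-1 + -1·-4 + 1·3 = 8
  a_6 = -1·8 + -1·-1 + 1·-4 = -11
  a_7 = -1·-11 + -1·8 + 1·-1 = 2
  a_8 = -1·2 + -1·-11 + 1·8 = 17
  a_9 = -1·17 + -1·2 + 1·-11 = -30
  a_10 = -1·-30 + -1·17 + 1·2 = 15
  a_11 = -1·15 + -1·-30 + 1·17 = 32
  a_12 = -1·32 + -1·15 + 1·-30 = -77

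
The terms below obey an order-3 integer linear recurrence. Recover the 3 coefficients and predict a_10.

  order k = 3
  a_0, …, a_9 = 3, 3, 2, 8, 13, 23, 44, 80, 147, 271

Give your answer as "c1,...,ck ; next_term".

  a_3 = 1·2 + 1·3 + 1·3 = 8
  a_4 = 1·8 + 1·2 + 1·3 = 13
  a_5 = 1·13 + 1·8 + 1·2 = 23
  a_6 = 1·23 + 1·13 + 1·8 = 44
  a_7 = 1·44 + 1·23 + 1·13 = 80
  a_8 = 1·80 + 1·44 + 1·23 = 147
  a_9 = 1·147 + 1·80 + 1·44 = 271
  a_10 = 1·271 + 1·147 + 1·80 = 498

1,1,1 ; 498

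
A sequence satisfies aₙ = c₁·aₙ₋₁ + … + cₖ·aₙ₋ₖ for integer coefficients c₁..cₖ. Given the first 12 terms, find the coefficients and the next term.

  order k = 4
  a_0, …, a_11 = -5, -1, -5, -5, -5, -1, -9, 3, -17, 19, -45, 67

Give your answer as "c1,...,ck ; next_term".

  a_4 = -1·-5 + 1·-5 + 0·-1 + 1·-5 = -5
  a_5 = -1·-5 + 1·-5 + 0·-5 + 1·-1 = -1
  a_6 = -1·-1 + 1·-5 + 0·-5 + 1·-5 = -9
  a_7 = -1·-9 + 1·-1 + 0·-5 + 1·-5 = 3
  a_8 = -1·3 + 1·-9 + 0·-1 + 1·-5 = -17
  a_9 = -1·-17 + 1·3 + 0·-9 + 1·-1 = 19
  a_10 = -1·19 + 1·-17 + 0·3 + 1·-9 = -45
  a_11 = -1·-45 + 1·19 + 0·-17 + 1·3 = 67
  a_12 = -1·67 + 1·-45 + 0·19 + 1·-17 = -129

-1,1,0,1 ; -129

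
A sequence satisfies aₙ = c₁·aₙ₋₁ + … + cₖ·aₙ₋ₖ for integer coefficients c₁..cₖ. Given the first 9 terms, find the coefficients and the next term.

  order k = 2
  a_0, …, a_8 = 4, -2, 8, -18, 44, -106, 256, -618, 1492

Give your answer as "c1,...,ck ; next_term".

  a_2 = -2·-2 + 1·4 = 8
  a_3 = -2·8 + 1·-2 = -18
  a_4 = -2·-18 + 1·8 = 44
  a_5 = -2·44 + 1·-18 = -106
  a_6 = -2·-106 + 1·44 = 256
  a_7 = -2·256 + 1·-106 = -618
  a_8 = -2·-618 + 1·256 = 1492
  a_9 = -2·1492 + 1·-618 = -3602

-2,1 ; -3602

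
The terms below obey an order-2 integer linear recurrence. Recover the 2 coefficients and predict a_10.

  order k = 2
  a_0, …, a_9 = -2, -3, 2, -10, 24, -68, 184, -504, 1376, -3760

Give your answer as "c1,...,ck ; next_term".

-2,2 ; 10272

  a_2 = -2·-3 + 2·-2 = 2
  a_3 = -2·2 + 2·-3 = -10
  a_4 = -2·-10 + 2·2 = 24
  a_5 = -2·24 + 2·-10 = -68
  a_6 = -2·-68 + 2·24 = 184
  a_7 = -2·184 + 2·-68 = -504
  a_8 = -2·-504 + 2·184 = 1376
  a_9 = -2·1376 + 2·-504 = -3760
  a_10 = -2·-3760 + 2·1376 = 10272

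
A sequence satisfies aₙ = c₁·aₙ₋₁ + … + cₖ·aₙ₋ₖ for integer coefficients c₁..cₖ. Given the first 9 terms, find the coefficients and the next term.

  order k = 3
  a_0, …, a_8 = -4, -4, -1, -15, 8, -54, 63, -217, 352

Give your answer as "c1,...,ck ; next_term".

  a_3 = -1·-1 + 3·-4 + 1·-4 = -15
  a_4 = -1·-15 + 3·-1 + 1·-4 = 8
  a_5 = -1·8 + 3·-15 + 1·-1 = -54
  a_6 = -1·-54 + 3·8 + 1·-15 = 63
  a_7 = -1·63 + 3·-54 + 1·8 = -217
  a_8 = -1·-217 + 3·63 + 1·-54 = 352
  a_9 = -1·352 + 3·-217 + 1·63 = -940

-1,3,1 ; -940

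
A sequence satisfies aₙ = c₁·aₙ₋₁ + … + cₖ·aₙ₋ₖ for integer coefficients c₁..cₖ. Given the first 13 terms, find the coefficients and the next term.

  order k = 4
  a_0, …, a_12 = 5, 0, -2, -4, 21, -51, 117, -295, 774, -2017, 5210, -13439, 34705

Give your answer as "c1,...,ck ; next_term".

  a_4 = -3·-4 + -2·-2 + -2·0 + 1·5 = 21
  a_5 = -3·21 + -2·-4 + -2·-2 + 1·0 = -51
  a_6 = -3·-51 + -2·21 + -2·-4 + 1·-2 = 117
  a_7 = -3·117 + -2·-51 + -2·21 + 1·-4 = -295
  a_8 = -3·-295 + -2·117 + -2·-51 + 1·21 = 774
  a_9 = -3·774 + -2·-295 + -2·117 + 1·-51 = -2017
  a_10 = -3·-2017 + -2·774 + -2·-295 + 1·117 = 5210
  a_11 = -3·5210 + -2·-2017 + -2·774 + 1·-295 = -13439
  a_12 = -3·-13439 + -2·5210 + -2·-2017 + 1·774 = 34705
  a_13 = -3·34705 + -2·-13439 + -2·5210 + 1·-2017 = -89674

-3,-2,-2,1 ; -89674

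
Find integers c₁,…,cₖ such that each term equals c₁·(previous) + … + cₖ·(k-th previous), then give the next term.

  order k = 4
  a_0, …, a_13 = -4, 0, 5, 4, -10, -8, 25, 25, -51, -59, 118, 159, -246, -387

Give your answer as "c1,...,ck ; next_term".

1,-2,2,1 ; 541

  a_4 = 1·4 + -2·5 + 2·0 + 1·-4 = -10
  a_5 = 1·-10 + -2·4 + 2·5 + 1·0 = -8
  a_6 = 1·-8 + -2·-10 + 2·4 + 1·5 = 25
  a_7 = 1·25 + -2·-8 + 2·-10 + 1·4 = 25
  a_8 = 1·25 + -2·25 + 2·-8 + 1·-10 = -51
  a_9 = 1·-51 + -2·25 + 2·25 + 1·-8 = -59
  a_10 = 1·-59 + -2·-51 + 2·25 + 1·25 = 118
  a_11 = 1·118 + -2·-59 + 2·-51 + 1·25 = 159
  a_12 = 1·159 + -2·118 + 2·-59 + 1·-51 = -246
  a_13 = 1·-246 + -2·159 + 2·118 + 1·-59 = -387
  a_14 = 1·-387 + -2·-246 + 2·159 + 1·118 = 541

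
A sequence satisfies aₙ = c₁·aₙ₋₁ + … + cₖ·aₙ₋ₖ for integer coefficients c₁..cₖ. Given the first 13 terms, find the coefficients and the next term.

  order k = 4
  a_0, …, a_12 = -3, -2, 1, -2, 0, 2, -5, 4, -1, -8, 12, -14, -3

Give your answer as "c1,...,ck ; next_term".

0,1,2,-1 ; 18

  a_4 = 0·-2 + 1·1 + 2·-2 + -1·-3 = 0
  a_5 = 0·0 + 1·-2 + 2·1 + -1·-2 = 2
  a_6 = 0·2 + 1·0 + 2·-2 + -1·1 = -5
  a_7 = 0·-5 + 1·2 + 2·0 + -1·-2 = 4
  a_8 = 0·4 + 1·-5 + 2·2 + -1·0 = -1
  a_9 = 0·-1 + 1·4 + 2·-5 + -1·2 = -8
  a_10 = 0·-8 + 1·-1 + 2·4 + -1·-5 = 12
  a_11 = 0·12 + 1·-8 + 2·-1 + -1·4 = -14
  a_12 = 0·-14 + 1·12 + 2·-8 + -1·-1 = -3
  a_13 = 0·-3 + 1·-14 + 2·12 + -1·-8 = 18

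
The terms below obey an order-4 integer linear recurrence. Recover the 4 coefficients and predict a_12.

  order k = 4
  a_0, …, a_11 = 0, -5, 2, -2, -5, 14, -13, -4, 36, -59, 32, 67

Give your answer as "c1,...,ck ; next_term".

-1,-1,1,-1 ; -194

  a_4 = -1·-2 + -1·2 + 1·-5 + -1·0 = -5
  a_5 = -1·-5 + -1·-2 + 1·2 + -1·-5 = 14
  a_6 = -1·14 + -1·-5 + 1·-2 + -1·2 = -13
  a_7 = -1·-13 + -1·14 + 1·-5 + -1·-2 = -4
  a_8 = -1·-4 + -1·-13 + 1·14 + -1·-5 = 36
  a_9 = -1·36 + -1·-4 + 1·-13 + -1·14 = -59
  a_10 = -1·-59 + -1·36 + 1·-4 + -1·-13 = 32
  a_11 = -1·32 + -1·-59 + 1·36 + -1·-4 = 67
  a_12 = -1·67 + -1·32 + 1·-59 + -1·36 = -194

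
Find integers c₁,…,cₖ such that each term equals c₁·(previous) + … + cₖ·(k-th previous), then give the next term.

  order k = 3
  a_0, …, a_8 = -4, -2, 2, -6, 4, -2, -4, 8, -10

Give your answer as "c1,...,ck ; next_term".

-1,0,1 ; 6

  a_3 = -1·2 + 0·-2 + 1·-4 = -6
  a_4 = -1·-6 + 0·2 + 1·-2 = 4
  a_5 = -1·4 + 0·-6 + 1·2 = -2
  a_6 = -1·-2 + 0·4 + 1·-6 = -4
  a_7 = -1·-4 + 0·-2 + 1·4 = 8
  a_8 = -1·8 + 0·-4 + 1·-2 = -10
  a_9 = -1·-10 + 0·8 + 1·-4 = 6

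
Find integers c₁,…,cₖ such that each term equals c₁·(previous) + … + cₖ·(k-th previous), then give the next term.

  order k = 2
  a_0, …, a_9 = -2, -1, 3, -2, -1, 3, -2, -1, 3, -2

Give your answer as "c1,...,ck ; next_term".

  a_2 = -1·-1 + -1·-2 = 3
  a_3 = -1·3 + -1·-1 = -2
  a_4 = -1·-2 + -1·3 = -1
  a_5 = -1·-1 + -1·-2 = 3
  a_6 = -1·3 + -1·-1 = -2
  a_7 = -1·-2 + -1·3 = -1
  a_8 = -1·-1 + -1·-2 = 3
  a_9 = -1·3 + -1·-1 = -2
  a_10 = -1·-2 + -1·3 = -1

-1,-1 ; -1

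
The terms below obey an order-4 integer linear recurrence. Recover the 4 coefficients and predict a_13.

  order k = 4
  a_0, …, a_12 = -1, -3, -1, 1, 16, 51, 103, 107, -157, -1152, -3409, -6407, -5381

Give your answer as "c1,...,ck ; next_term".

3,-3,-3,-1 ; 14457

  a_4 = 3·1 + -3·-1 + -3·-3 + -1·-1 = 16
  a_5 = 3·16 + -3·1 + -3·-1 + -1·-3 = 51
  a_6 = 3·51 + -3·16 + -3·1 + -1·-1 = 103
  a_7 = 3·103 + -3·51 + -3·16 + -1·1 = 107
  a_8 = 3·107 + -3·103 + -3·51 + -1·16 = -157
  a_9 = 3·-157 + -3·107 + -3·103 + -1·51 = -1152
  a_10 = 3·-1152 + -3·-157 + -3·107 + -1·103 = -3409
  a_11 = 3·-3409 + -3·-1152 + -3·-157 + -1·107 = -6407
  a_12 = 3·-6407 + -3·-3409 + -3·-1152 + -1·-157 = -5381
  a_13 = 3·-5381 + -3·-6407 + -3·-3409 + -1·-1152 = 14457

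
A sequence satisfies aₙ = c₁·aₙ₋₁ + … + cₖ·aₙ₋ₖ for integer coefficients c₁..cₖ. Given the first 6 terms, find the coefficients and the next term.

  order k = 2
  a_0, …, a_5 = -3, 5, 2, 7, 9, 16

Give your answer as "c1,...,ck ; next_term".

1,1 ; 25

  a_2 = 1·5 + 1·-3 = 2
  a_3 = 1·2 + 1·5 = 7
  a_4 = 1·7 + 1·2 = 9
  a_5 = 1·9 + 1·7 = 16
  a_6 = 1·16 + 1·9 = 25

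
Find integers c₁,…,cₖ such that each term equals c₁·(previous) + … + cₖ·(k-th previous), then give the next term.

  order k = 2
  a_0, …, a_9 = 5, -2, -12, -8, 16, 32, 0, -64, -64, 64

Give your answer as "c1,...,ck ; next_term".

  a_2 = 1·-2 + -2·5 = -12
  a_3 = 1·-12 + -2·-2 = -8
  a_4 = 1·-8 + -2·-12 = 16
  a_5 = 1·16 + -2·-8 = 32
  a_6 = 1·32 + -2·16 = 0
  a_7 = 1·0 + -2·32 = -64
  a_8 = 1·-64 + -2·0 = -64
  a_9 = 1·-64 + -2·-64 = 64
  a_10 = 1·64 + -2·-64 = 192

1,-2 ; 192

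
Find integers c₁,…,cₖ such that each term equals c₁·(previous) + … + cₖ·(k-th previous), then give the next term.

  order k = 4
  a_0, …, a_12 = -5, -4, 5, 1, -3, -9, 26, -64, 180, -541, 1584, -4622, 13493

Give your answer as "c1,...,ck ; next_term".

  a_4 = -2·1 + 2·5 + -1·-4 + 3·-5 = -3
  a_5 = -2·-3 + 2·1 + -1·5 + 3·-4 = -9
  a_6 = -2·-9 + 2·-3 + -1·1 + 3·5 = 26
  a_7 = -2·26 + 2·-9 + -1·-3 + 3·1 = -64
  a_8 = -2·-64 + 2·26 + -1·-9 + 3·-3 = 180
  a_9 = -2·180 + 2·-64 + -1·26 + 3·-9 = -541
  a_10 = -2·-541 + 2·180 + -1·-64 + 3·26 = 1584
  a_11 = -2·1584 + 2·-541 + -1·180 + 3·-64 = -4622
  a_12 = -2·-4622 + 2·1584 + -1·-541 + 3·180 = 13493
  a_13 = -2·13493 + 2·-4622 + -1·1584 + 3·-541 = -39437

-2,2,-1,3 ; -39437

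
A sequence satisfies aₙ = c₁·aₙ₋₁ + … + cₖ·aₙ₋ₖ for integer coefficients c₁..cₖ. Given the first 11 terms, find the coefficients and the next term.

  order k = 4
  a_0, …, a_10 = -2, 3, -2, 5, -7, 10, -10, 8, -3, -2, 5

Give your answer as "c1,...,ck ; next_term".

-2,-1,1,1 ; -3

  a_4 = -2·5 + -1·-2 + 1·3 + 1·-2 = -7
  a_5 = -2·-7 + -1·5 + 1·-2 + 1·3 = 10
  a_6 = -2·10 + -1·-7 + 1·5 + 1·-2 = -10
  a_7 = -2·-10 + -1·10 + 1·-7 + 1·5 = 8
  a_8 = -2·8 + -1·-10 + 1·10 + 1·-7 = -3
  a_9 = -2·-3 + -1·8 + 1·-10 + 1·10 = -2
  a_10 = -2·-2 + -1·-3 + 1·8 + 1·-10 = 5
  a_11 = -2·5 + -1·-2 + 1·-3 + 1·8 = -3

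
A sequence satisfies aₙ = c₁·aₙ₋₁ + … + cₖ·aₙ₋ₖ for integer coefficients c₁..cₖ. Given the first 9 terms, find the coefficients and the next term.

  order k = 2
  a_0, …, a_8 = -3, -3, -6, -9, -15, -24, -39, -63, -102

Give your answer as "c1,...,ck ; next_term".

1,1 ; -165

  a_2 = 1·-3 + 1·-3 = -6
  a_3 = 1·-6 + 1·-3 = -9
  a_4 = 1·-9 + 1·-6 = -15
  a_5 = 1·-15 + 1·-9 = -24
  a_6 = 1·-24 + 1·-15 = -39
  a_7 = 1·-39 + 1·-24 = -63
  a_8 = 1·-63 + 1·-39 = -102
  a_9 = 1·-102 + 1·-63 = -165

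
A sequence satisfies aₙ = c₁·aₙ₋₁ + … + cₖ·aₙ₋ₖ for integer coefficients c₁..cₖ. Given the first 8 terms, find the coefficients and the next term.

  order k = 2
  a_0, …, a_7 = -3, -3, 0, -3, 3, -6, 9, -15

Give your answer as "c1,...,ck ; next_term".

  a_2 = -1·-3 + 1·-3 = 0
  a_3 = -1·0 + 1·-3 = -3
  a_4 = -1·-3 + 1·0 = 3
  a_5 = -1·3 + 1·-3 = -6
  a_6 = -1·-6 + 1·3 = 9
  a_7 = -1·9 + 1·-6 = -15
  a_8 = -1·-15 + 1·9 = 24

-1,1 ; 24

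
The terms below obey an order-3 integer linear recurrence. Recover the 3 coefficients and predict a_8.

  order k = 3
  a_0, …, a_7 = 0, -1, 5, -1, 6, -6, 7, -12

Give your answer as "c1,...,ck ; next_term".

  a_3 = 0·5 + 1·-1 + -1·0 = -1
  a_4 = 0·-1 + 1·5 + -1·-1 = 6
  a_5 = 0·6 + 1·-1 + -1·5 = -6
  a_6 = 0·-6 + 1·6 + -1·-1 = 7
  a_7 = 0·7 + 1·-6 + -1·6 = -12
  a_8 = 0·-12 + 1·7 + -1·-6 = 13

0,1,-1 ; 13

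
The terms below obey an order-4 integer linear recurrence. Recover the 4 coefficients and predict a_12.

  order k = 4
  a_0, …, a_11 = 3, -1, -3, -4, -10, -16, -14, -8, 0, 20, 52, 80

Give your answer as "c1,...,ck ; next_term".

  a_4 = 2·-4 + -2·-3 + 2·-1 + -2·3 = -10
  a_5 = 2·-10 + -2·-4 + 2·-3 + -2·-1 = -16
  a_6 = 2·-16 + -2·-10 + 2·-4 + -2·-3 = -14
  a_7 = 2·-14 + -2·-16 + 2·-10 + -2·-4 = -8
  a_8 = 2·-8 + -2·-14 + 2·-16 + -2·-10 = 0
  a_9 = 2·0 + -2·-8 + 2·-14 + -2·-16 = 20
  a_10 = 2·20 + -2·0 + 2·-8 + -2·-14 = 52
  a_11 = 2·52 + -2·20 + 2·0 + -2·-8 = 80
  a_12 = 2·80 + -2·52 + 2·20 + -2·0 = 96

2,-2,2,-2 ; 96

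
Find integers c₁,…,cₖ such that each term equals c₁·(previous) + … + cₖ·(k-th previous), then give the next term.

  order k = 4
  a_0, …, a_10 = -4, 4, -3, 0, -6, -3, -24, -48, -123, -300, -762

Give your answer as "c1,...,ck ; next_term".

  a_4 = 1·0 + 2·-3 + 3·4 + 3·-4 = -6
  a_5 = 1·-6 + 2·0 + 3·-3 + 3·4 = -3
  a_6 = 1·-3 + 2·-6 + 3·0 + 3·-3 = -24
  a_7 = 1·-24 + 2·-3 + 3·-6 + 3·0 = -48
  a_8 = 1·-48 + 2·-24 + 3·-3 + 3·-6 = -123
  a_9 = 1·-123 + 2·-48 + 3·-24 + 3·-3 = -300
  a_10 = 1·-300 + 2·-123 + 3·-48 + 3·-24 = -762
  a_11 = 1·-762 + 2·-300 + 3·-123 + 3·-48 = -1875

1,2,3,3 ; -1875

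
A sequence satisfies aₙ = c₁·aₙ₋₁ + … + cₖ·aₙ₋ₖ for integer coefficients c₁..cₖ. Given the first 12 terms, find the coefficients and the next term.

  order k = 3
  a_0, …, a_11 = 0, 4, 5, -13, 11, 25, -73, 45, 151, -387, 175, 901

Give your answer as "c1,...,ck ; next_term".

-1,-2,2 ; -2025

  a_3 = -1·5 + -2·4 + 2·0 = -13
  a_4 = -1·-13 + -2·5 + 2·4 = 11
  a_5 = -1·11 + -2·-13 + 2·5 = 25
  a_6 = -1·25 + -2·11 + 2·-13 = -73
  a_7 = -1·-73 + -2·25 + 2·11 = 45
  a_8 = -1·45 + -2·-73 + 2·25 = 151
  a_9 = -1·151 + -2·45 + 2·-73 = -387
  a_10 = -1·-387 + -2·151 + 2·45 = 175
  a_11 = -1·175 + -2·-387 + 2·151 = 901
  a_12 = -1·901 + -2·175 + 2·-387 = -2025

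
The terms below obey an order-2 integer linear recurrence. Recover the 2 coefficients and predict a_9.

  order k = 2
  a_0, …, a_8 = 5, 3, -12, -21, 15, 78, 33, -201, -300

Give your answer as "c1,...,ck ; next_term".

1,-3 ; 303

  a_2 = 1·3 + -3·5 = -12
  a_3 = 1·-12 + -3·3 = -21
  a_4 = 1·-21 + -3·-12 = 15
  a_5 = 1·15 + -3·-21 = 78
  a_6 = 1·78 + -3·15 = 33
  a_7 = 1·33 + -3·78 = -201
  a_8 = 1·-201 + -3·33 = -300
  a_9 = 1·-300 + -3·-201 = 303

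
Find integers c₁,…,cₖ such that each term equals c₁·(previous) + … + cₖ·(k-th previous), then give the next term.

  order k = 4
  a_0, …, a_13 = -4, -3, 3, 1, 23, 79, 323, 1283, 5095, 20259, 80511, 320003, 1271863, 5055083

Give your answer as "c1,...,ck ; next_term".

  a_4 = 3·1 + 4·3 + 0·-3 + -2·-4 = 23
  a_5 = 3·23 + 4·1 + 0·3 + -2·-3 = 79
  a_6 = 3·79 + 4·23 + 0·1 + -2·3 = 323
  a_7 = 3·323 + 4·79 + 0·23 + -2·1 = 1283
  a_8 = 3·1283 + 4·323 + 0·79 + -2·23 = 5095
  a_9 = 3·5095 + 4·1283 + 0·323 + -2·79 = 20259
  a_10 = 3·20259 + 4·5095 + 0·1283 + -2·323 = 80511
  a_11 = 3·80511 + 4·20259 + 0·5095 + -2·1283 = 320003
  a_12 = 3·320003 + 4·80511 + 0·20259 + -2·5095 = 1271863
  a_13 = 3·1271863 + 4·320003 + 0·80511 + -2·20259 = 5055083
  a_14 = 3·5055083 + 4·1271863 + 0·320003 + -2·80511 = 20091679

3,4,0,-2 ; 20091679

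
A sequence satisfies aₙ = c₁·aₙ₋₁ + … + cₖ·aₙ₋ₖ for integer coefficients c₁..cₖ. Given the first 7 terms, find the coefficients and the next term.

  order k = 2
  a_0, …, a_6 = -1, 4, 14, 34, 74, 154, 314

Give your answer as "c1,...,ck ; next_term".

3,-2 ; 634

  a_2 = 3·4 + -2·-1 = 14
  a_3 = 3·14 + -2·4 = 34
  a_4 = 3·34 + -2·14 = 74
  a_5 = 3·74 + -2·34 = 154
  a_6 = 3·154 + -2·74 = 314
  a_7 = 3·314 + -2·154 = 634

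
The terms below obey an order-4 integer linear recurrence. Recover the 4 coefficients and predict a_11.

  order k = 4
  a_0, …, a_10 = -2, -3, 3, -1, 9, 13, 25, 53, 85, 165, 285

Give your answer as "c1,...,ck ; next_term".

  a_4 = 1·-1 + 2·3 + 0·-3 + -2·-2 = 9
  a_5 = 1·9 + 2·-1 + 0·3 + -2·-3 = 13
  a_6 = 1·13 + 2·9 + 0·-1 + -2·3 = 25
  a_7 = 1·25 + 2·13 + 0·9 + -2·-1 = 53
  a_8 = 1·53 + 2·25 + 0·13 + -2·9 = 85
  a_9 = 1·85 + 2·53 + 0·25 + -2·13 = 165
  a_10 = 1·165 + 2·85 + 0·53 + -2·25 = 285
  a_11 = 1·285 + 2·165 + 0·85 + -2·53 = 509

1,2,0,-2 ; 509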